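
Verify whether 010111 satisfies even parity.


Number of 1s: 4

Yes, parity is correct (4 ones)


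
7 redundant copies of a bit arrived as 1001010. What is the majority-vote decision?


Ones: 3 out of 7
Threshold: 4

0 (3/7 voted 1)


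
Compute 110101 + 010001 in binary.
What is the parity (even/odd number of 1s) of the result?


110101 = 53
010001 = 17
Sum = 70 = 1000110
1s count = 3

odd parity (3 ones in 1000110)


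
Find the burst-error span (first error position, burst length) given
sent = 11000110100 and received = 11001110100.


XOR: 00001000000

Burst at position 4, length 1


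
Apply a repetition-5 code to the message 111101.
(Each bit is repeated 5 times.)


Each bit -> 5 copies

111111111111111111110000011111


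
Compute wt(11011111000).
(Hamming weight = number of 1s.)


Counting 1s in 11011111000

7


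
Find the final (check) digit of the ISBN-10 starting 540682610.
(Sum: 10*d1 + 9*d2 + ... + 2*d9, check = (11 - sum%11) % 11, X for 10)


Weighted sum: 213
213 mod 11 = 4

Check digit: 7


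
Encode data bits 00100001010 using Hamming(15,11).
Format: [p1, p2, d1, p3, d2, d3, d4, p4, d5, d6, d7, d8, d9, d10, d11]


Parity bits: p1=0, p2=0, p3=1, p4=0

000101000001010


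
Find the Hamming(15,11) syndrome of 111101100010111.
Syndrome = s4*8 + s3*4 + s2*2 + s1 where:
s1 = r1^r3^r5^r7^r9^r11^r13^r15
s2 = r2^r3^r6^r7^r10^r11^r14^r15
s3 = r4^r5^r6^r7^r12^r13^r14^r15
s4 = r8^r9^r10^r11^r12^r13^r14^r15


s1=0, s2=1, s3=0, s4=0

Syndrome = 2 (error at position 2)


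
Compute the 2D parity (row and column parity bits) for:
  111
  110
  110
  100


Row parities: 1001
Column parities: 011

Row P: 1001, Col P: 011, Corner: 0


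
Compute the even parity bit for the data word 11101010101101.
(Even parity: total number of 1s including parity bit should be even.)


Number of 1s in data: 9
Parity bit: 1

1


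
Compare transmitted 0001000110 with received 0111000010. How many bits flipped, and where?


XOR: 0110000100

3 error(s) at position(s): 1, 2, 7


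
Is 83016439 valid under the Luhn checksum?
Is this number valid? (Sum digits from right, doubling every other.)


Luhn sum = 33
33 mod 10 = 3

Invalid (Luhn sum mod 10 = 3)


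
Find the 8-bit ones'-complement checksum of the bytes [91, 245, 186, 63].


Sum = 585 mod 256 = 73
Complement = 182

182


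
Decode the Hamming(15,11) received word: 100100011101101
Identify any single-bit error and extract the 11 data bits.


Syndrome = 0: no error detected

Data: 00001101101 (no errors)


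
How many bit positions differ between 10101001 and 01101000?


XOR: 11000001
Count of 1s: 3

3


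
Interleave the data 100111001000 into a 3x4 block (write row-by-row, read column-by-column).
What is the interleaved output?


Matrix:
  1001
  1100
  1000
Read columns: 111010000100

111010000100


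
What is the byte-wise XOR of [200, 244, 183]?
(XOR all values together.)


XOR chain: 200 ^ 244 ^ 183 = 139

139


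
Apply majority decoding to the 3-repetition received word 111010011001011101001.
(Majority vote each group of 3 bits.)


Groups: 111, 010, 011, 001, 011, 101, 001
Majority votes: 1010110

1010110


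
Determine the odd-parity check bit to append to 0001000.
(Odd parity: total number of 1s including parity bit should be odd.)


Number of 1s in data: 1
Parity bit: 0

0


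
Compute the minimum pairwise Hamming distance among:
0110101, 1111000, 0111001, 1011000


Comparing all pairs, minimum distance: 1
Can detect 0 errors, correct 0 errors

1


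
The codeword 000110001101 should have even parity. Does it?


Number of 1s: 5

No, parity error (5 ones)


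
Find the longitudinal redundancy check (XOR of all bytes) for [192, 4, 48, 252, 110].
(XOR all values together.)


XOR chain: 192 ^ 4 ^ 48 ^ 252 ^ 110 = 102

102


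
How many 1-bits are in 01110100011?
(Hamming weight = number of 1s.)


Counting 1s in 01110100011

6


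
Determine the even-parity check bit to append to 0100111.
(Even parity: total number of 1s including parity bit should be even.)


Number of 1s in data: 4
Parity bit: 0

0


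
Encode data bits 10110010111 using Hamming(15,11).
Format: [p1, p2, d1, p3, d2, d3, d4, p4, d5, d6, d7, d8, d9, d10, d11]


Parity bits: p1=1, p2=0, p3=1, p4=0

101101100010111


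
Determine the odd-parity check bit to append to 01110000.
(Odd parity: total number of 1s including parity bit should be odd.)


Number of 1s in data: 3
Parity bit: 0

0


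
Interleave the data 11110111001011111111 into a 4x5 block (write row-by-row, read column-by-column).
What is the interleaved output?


Matrix:
  11110
  11100
  10111
  11111
Read columns: 11111101111110110011

11111101111110110011


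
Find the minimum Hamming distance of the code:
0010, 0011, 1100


Comparing all pairs, minimum distance: 1
Can detect 0 errors, correct 0 errors

1


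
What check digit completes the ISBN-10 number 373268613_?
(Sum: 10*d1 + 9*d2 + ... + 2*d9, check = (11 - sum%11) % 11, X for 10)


Weighted sum: 240
240 mod 11 = 9

Check digit: 2


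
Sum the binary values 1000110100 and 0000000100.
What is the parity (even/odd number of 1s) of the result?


1000110100 = 564
0000000100 = 4
Sum = 568 = 1000111000
1s count = 4

even parity (4 ones in 1000111000)


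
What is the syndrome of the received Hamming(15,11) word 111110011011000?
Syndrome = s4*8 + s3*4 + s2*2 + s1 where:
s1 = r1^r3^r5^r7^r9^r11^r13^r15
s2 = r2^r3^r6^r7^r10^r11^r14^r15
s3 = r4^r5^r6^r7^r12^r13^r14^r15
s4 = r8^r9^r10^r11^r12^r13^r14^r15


s1=1, s2=1, s3=1, s4=0

Syndrome = 7 (error at position 7)


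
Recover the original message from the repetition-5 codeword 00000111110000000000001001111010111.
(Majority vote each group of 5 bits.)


Groups: 00000, 11111, 00000, 00000, 00100, 11110, 10111
Majority votes: 0100011

0100011


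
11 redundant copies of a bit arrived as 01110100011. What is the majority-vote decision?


Ones: 6 out of 11
Threshold: 6

1 (6/11 voted 1)


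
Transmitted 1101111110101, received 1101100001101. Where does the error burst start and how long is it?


XOR: 0000011111000

Burst at position 5, length 5


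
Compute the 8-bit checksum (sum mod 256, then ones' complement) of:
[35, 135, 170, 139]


Sum = 479 mod 256 = 223
Complement = 32

32


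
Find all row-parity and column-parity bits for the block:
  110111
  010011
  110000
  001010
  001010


Row parities: 11000
Column parities: 010100

Row P: 11000, Col P: 010100, Corner: 0


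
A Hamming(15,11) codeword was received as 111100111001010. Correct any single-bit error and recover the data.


Syndrome = 0: no error detected

Data: 10011001010 (no errors)


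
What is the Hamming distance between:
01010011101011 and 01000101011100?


XOR: 00010110110111
Count of 1s: 8

8


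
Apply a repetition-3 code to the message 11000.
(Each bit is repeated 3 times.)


Each bit -> 3 copies

111111000000000


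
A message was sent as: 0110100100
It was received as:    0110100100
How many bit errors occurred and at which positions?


XOR: 0000000000

0 errors (received matches sent)


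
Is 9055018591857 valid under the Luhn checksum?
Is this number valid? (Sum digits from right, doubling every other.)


Luhn sum = 53
53 mod 10 = 3

Invalid (Luhn sum mod 10 = 3)


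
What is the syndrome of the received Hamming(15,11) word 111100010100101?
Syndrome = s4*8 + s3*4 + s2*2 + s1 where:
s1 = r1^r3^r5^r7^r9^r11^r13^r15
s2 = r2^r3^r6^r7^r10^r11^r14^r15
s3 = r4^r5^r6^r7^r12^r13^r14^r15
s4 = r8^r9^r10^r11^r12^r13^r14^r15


s1=0, s2=0, s3=1, s4=0

Syndrome = 4 (error at position 4)


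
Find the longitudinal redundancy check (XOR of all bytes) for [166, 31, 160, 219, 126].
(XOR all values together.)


XOR chain: 166 ^ 31 ^ 160 ^ 219 ^ 126 = 188

188


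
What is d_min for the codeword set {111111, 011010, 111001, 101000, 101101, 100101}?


Comparing all pairs, minimum distance: 1
Can detect 0 errors, correct 0 errors

1


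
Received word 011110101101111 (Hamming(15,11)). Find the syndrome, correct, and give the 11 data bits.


Syndrome = 4: error at position 4

Data: 11011101111 (corrected bit 4)


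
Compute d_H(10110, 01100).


XOR: 11010
Count of 1s: 3

3


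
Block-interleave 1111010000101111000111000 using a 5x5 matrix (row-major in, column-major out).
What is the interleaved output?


Matrix:
  11110
  10000
  10111
  10001
  11000
Read columns: 1111110001101001010000110

1111110001101001010000110


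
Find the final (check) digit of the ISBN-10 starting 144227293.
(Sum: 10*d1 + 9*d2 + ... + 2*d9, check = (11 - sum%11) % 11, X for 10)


Weighted sum: 180
180 mod 11 = 4

Check digit: 7


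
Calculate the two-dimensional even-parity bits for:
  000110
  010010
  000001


Row parities: 001
Column parities: 010101

Row P: 001, Col P: 010101, Corner: 1


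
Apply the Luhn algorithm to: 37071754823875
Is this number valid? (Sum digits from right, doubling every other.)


Luhn sum = 67
67 mod 10 = 7

Invalid (Luhn sum mod 10 = 7)


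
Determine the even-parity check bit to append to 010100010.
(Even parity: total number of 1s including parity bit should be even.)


Number of 1s in data: 3
Parity bit: 1

1


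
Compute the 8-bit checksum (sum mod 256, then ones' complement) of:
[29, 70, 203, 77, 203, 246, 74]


Sum = 902 mod 256 = 134
Complement = 121

121


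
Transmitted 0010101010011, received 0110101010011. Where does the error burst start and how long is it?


XOR: 0100000000000

Burst at position 1, length 1


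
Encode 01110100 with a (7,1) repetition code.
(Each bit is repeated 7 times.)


Each bit -> 7 copies

00000001111111111111111111110000000111111100000000000000


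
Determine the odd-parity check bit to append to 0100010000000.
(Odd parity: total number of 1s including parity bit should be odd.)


Number of 1s in data: 2
Parity bit: 1

1


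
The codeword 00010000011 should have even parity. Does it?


Number of 1s: 3

No, parity error (3 ones)


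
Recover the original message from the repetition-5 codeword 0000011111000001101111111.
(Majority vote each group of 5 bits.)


Groups: 00000, 11111, 00000, 11011, 11111
Majority votes: 01011

01011


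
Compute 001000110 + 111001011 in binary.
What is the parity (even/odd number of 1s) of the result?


001000110 = 70
111001011 = 459
Sum = 529 = 1000010001
1s count = 3

odd parity (3 ones in 1000010001)


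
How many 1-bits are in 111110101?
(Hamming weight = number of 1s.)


Counting 1s in 111110101

7


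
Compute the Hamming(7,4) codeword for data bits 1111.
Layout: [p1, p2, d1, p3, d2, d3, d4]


Parity bits: p1=1, p2=1, p3=1

1111111


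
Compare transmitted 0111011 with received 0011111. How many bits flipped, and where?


XOR: 0100100

2 error(s) at position(s): 1, 4


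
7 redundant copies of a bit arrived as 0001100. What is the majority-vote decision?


Ones: 2 out of 7
Threshold: 4

0 (2/7 voted 1)


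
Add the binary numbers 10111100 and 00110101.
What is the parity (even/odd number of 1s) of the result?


10111100 = 188
00110101 = 53
Sum = 241 = 11110001
1s count = 5

odd parity (5 ones in 11110001)


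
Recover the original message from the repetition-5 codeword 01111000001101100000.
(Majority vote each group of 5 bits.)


Groups: 01111, 00000, 11011, 00000
Majority votes: 1010

1010


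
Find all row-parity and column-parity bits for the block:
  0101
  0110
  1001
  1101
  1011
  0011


Row parities: 000110
Column parities: 1111

Row P: 000110, Col P: 1111, Corner: 0


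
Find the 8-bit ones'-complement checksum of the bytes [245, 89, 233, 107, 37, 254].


Sum = 965 mod 256 = 197
Complement = 58

58


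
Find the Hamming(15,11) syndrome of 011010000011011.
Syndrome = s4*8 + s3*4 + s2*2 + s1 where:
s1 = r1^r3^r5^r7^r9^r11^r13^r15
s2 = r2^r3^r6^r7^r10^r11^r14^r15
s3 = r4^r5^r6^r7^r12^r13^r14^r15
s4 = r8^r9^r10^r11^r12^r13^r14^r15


s1=0, s2=1, s3=0, s4=0

Syndrome = 2 (error at position 2)


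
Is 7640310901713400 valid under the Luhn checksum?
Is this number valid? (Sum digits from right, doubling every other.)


Luhn sum = 52
52 mod 10 = 2

Invalid (Luhn sum mod 10 = 2)


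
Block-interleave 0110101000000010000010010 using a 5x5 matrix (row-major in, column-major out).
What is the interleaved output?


Matrix:
  01101
  01000
  00001
  00000
  10010
Read columns: 0000111000100000000110100

0000111000100000000110100


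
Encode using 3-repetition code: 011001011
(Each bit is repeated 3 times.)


Each bit -> 3 copies

000111111000000111000111111


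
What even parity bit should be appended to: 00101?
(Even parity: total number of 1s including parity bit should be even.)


Number of 1s in data: 2
Parity bit: 0

0


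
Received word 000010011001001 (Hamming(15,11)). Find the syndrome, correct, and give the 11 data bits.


Syndrome = 7: error at position 7

Data: 01011001001 (corrected bit 7)


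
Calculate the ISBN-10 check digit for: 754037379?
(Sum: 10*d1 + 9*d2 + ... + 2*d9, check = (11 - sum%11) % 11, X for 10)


Weighted sum: 251
251 mod 11 = 9

Check digit: 2


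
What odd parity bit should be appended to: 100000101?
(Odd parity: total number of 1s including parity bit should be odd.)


Number of 1s in data: 3
Parity bit: 0

0


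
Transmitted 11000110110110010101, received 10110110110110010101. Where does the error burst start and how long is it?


XOR: 01110000000000000000

Burst at position 1, length 3


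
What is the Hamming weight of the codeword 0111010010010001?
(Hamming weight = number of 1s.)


Counting 1s in 0111010010010001

7


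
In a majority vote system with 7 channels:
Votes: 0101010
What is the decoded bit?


Ones: 3 out of 7
Threshold: 4

0 (3/7 voted 1)


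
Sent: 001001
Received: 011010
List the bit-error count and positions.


XOR: 010011

3 error(s) at position(s): 1, 4, 5


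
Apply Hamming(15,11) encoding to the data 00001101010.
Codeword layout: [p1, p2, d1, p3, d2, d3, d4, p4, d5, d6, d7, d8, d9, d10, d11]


Parity bits: p1=1, p2=0, p3=0, p4=0

100000001101010


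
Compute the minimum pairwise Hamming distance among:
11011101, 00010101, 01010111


Comparing all pairs, minimum distance: 2
Can detect 1 errors, correct 0 errors

2


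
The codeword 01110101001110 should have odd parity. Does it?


Number of 1s: 8

No, parity error (8 ones)


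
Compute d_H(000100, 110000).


XOR: 110100
Count of 1s: 3

3


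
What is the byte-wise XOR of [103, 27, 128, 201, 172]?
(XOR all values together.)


XOR chain: 103 ^ 27 ^ 128 ^ 201 ^ 172 = 153

153


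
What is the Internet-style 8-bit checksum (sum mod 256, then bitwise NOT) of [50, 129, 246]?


Sum = 425 mod 256 = 169
Complement = 86

86


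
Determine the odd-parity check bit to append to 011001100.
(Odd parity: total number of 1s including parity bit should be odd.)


Number of 1s in data: 4
Parity bit: 1

1


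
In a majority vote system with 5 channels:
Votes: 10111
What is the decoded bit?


Ones: 4 out of 5
Threshold: 3

1 (4/5 voted 1)


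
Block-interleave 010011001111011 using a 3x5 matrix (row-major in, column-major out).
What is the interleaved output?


Matrix:
  01001
  10011
  11011
Read columns: 011101000011111

011101000011111


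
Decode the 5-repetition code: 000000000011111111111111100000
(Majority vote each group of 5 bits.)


Groups: 00000, 00000, 11111, 11111, 11111, 00000
Majority votes: 001110

001110


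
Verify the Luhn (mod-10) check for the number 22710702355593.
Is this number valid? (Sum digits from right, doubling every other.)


Luhn sum = 50
50 mod 10 = 0

Valid (Luhn sum mod 10 = 0)


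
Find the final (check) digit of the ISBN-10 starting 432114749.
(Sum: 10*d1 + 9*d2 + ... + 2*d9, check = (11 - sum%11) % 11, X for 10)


Weighted sum: 174
174 mod 11 = 9

Check digit: 2


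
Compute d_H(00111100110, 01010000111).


XOR: 01101100001
Count of 1s: 5

5


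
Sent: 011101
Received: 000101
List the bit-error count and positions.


XOR: 011000

2 error(s) at position(s): 1, 2


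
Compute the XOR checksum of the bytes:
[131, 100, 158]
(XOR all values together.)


XOR chain: 131 ^ 100 ^ 158 = 121

121


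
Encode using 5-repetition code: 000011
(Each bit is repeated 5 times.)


Each bit -> 5 copies

000000000000000000001111111111


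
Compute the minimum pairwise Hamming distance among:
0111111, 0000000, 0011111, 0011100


Comparing all pairs, minimum distance: 1
Can detect 0 errors, correct 0 errors

1


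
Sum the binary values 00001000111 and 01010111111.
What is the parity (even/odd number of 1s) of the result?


00001000111 = 71
01010111111 = 703
Sum = 774 = 1100000110
1s count = 4

even parity (4 ones in 1100000110)


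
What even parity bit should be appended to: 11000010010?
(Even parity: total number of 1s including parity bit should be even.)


Number of 1s in data: 4
Parity bit: 0

0


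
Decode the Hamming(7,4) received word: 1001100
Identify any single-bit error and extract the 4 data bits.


Syndrome = 0: no error detected

Data: 0100 (no errors)


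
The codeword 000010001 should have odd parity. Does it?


Number of 1s: 2

No, parity error (2 ones)


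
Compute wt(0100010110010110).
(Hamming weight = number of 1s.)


Counting 1s in 0100010110010110

7


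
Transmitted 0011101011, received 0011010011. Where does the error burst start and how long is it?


XOR: 0000111000

Burst at position 4, length 3


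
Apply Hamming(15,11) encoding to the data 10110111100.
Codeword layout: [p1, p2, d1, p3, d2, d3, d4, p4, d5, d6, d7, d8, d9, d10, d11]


Parity bits: p1=0, p2=1, p3=0, p4=0

011001100111100


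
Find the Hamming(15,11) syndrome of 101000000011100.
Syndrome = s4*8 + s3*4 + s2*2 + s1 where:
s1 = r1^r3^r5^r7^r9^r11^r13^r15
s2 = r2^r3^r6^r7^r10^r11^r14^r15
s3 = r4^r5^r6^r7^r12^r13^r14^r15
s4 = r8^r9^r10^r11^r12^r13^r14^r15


s1=0, s2=0, s3=0, s4=1

Syndrome = 8 (error at position 8)


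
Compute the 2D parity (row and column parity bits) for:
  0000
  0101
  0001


Row parities: 001
Column parities: 0100

Row P: 001, Col P: 0100, Corner: 1


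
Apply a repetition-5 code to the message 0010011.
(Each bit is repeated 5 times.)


Each bit -> 5 copies

00000000001111100000000001111111111


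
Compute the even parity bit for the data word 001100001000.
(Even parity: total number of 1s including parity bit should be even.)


Number of 1s in data: 3
Parity bit: 1

1


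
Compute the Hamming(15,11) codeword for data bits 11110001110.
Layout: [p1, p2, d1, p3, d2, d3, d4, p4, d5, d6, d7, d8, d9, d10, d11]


Parity bits: p1=0, p2=0, p3=0, p4=1

001011110001110


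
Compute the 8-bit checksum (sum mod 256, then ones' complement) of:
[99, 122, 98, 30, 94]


Sum = 443 mod 256 = 187
Complement = 68

68


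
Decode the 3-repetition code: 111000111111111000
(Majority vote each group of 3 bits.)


Groups: 111, 000, 111, 111, 111, 000
Majority votes: 101110

101110


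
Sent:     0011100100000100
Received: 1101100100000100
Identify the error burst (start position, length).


XOR: 1110000000000000

Burst at position 0, length 3


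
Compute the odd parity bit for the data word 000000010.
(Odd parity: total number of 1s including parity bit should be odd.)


Number of 1s in data: 1
Parity bit: 0

0


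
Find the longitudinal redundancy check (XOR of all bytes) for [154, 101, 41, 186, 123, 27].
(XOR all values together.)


XOR chain: 154 ^ 101 ^ 41 ^ 186 ^ 123 ^ 27 = 12

12


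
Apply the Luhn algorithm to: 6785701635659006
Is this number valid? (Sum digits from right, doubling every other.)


Luhn sum = 69
69 mod 10 = 9

Invalid (Luhn sum mod 10 = 9)


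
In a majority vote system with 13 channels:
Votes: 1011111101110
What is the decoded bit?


Ones: 10 out of 13
Threshold: 7

1 (10/13 voted 1)


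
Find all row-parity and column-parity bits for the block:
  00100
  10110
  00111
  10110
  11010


Row parities: 11111
Column parities: 11001

Row P: 11111, Col P: 11001, Corner: 1


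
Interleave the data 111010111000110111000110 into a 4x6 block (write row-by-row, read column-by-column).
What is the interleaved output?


Matrix:
  111010
  111000
  110111
  000110
Read columns: 111011101100001110110010

111011101100001110110010


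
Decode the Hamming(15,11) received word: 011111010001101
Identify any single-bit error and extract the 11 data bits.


Syndrome = 0: no error detected

Data: 11100001101 (no errors)


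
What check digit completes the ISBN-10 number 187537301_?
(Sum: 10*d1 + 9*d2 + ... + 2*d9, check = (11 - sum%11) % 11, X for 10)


Weighted sum: 240
240 mod 11 = 9

Check digit: 2


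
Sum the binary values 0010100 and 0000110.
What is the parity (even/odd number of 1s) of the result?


0010100 = 20
0000110 = 6
Sum = 26 = 11010
1s count = 3

odd parity (3 ones in 11010)


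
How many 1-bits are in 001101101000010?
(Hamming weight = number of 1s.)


Counting 1s in 001101101000010

6


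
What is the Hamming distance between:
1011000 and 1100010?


XOR: 0111010
Count of 1s: 4

4


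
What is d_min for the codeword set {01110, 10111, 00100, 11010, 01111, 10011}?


Comparing all pairs, minimum distance: 1
Can detect 0 errors, correct 0 errors

1


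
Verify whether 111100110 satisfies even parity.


Number of 1s: 6

Yes, parity is correct (6 ones)


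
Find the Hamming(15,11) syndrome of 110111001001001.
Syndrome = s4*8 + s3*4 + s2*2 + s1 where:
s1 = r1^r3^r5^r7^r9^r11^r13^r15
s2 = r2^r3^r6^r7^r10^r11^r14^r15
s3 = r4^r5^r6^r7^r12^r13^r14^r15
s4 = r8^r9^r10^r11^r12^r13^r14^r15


s1=0, s2=1, s3=1, s4=1

Syndrome = 14 (error at position 14)


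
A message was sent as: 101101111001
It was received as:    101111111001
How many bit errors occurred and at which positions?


XOR: 000010000000

1 error(s) at position(s): 4


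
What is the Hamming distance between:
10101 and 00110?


XOR: 10011
Count of 1s: 3

3


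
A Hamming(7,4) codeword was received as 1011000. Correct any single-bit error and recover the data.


Syndrome = 6: error at position 6

Data: 1010 (corrected bit 6)


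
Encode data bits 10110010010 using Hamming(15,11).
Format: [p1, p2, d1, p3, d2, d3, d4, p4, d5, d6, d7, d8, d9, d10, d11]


Parity bits: p1=1, p2=1, p3=1, p4=0

111101100010010


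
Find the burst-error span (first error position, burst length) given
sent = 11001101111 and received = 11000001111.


XOR: 00001100000

Burst at position 4, length 2


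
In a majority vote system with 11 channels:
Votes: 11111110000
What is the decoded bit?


Ones: 7 out of 11
Threshold: 6

1 (7/11 voted 1)


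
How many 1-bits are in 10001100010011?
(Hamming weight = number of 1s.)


Counting 1s in 10001100010011

6


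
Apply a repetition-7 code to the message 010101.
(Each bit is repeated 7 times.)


Each bit -> 7 copies

000000011111110000000111111100000001111111


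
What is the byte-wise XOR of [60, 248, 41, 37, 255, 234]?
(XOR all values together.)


XOR chain: 60 ^ 248 ^ 41 ^ 37 ^ 255 ^ 234 = 221

221


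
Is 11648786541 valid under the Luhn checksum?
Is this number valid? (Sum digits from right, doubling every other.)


Luhn sum = 55
55 mod 10 = 5

Invalid (Luhn sum mod 10 = 5)


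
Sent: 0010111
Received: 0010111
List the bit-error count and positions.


XOR: 0000000

0 errors (received matches sent)


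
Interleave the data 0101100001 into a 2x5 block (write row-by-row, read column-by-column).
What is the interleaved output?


Matrix:
  01011
  00001
Read columns: 0010001011

0010001011


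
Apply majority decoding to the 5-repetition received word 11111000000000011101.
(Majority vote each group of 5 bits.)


Groups: 11111, 00000, 00000, 11101
Majority votes: 1001

1001


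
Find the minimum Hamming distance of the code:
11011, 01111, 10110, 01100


Comparing all pairs, minimum distance: 2
Can detect 1 errors, correct 0 errors

2


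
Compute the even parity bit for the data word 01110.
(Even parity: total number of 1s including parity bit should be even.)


Number of 1s in data: 3
Parity bit: 1

1


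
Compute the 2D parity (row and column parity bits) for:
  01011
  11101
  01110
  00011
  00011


Row parities: 10100
Column parities: 11000

Row P: 10100, Col P: 11000, Corner: 0


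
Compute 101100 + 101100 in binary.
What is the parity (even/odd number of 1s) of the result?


101100 = 44
101100 = 44
Sum = 88 = 1011000
1s count = 3

odd parity (3 ones in 1011000)


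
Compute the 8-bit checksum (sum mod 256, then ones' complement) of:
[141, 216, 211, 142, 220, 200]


Sum = 1130 mod 256 = 106
Complement = 149

149


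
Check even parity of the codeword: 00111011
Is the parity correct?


Number of 1s: 5

No, parity error (5 ones)


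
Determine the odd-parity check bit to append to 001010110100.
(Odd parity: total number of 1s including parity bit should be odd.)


Number of 1s in data: 5
Parity bit: 0

0


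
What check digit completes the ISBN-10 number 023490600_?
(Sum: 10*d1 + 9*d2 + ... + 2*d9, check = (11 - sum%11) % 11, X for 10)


Weighted sum: 148
148 mod 11 = 5

Check digit: 6


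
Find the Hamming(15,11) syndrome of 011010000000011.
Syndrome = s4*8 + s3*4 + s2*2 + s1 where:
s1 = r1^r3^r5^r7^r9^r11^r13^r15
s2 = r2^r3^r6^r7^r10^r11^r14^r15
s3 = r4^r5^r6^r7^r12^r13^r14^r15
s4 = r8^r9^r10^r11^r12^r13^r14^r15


s1=1, s2=0, s3=1, s4=0

Syndrome = 5 (error at position 5)


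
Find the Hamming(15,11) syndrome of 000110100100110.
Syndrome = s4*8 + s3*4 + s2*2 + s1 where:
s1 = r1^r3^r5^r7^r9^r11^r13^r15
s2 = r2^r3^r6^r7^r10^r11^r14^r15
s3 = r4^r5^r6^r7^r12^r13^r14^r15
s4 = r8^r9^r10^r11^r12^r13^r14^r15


s1=1, s2=1, s3=1, s4=1

Syndrome = 15 (error at position 15)


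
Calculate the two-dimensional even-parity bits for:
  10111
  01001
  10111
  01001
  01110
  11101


Row parities: 000010
Column parities: 10011

Row P: 000010, Col P: 10011, Corner: 1


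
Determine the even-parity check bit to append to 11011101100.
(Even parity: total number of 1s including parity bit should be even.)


Number of 1s in data: 7
Parity bit: 1

1


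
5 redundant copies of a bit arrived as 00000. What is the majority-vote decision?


Ones: 0 out of 5
Threshold: 3

0 (0/5 voted 1)


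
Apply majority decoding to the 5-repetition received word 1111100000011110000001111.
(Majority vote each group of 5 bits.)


Groups: 11111, 00000, 01111, 00000, 01111
Majority votes: 10101

10101


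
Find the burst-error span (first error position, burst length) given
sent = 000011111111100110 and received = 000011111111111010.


XOR: 000000000000011100

Burst at position 13, length 3


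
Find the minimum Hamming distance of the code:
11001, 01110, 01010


Comparing all pairs, minimum distance: 1
Can detect 0 errors, correct 0 errors

1


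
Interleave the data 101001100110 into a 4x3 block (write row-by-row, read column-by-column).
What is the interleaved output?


Matrix:
  101
  001
  100
  110
Read columns: 101100011100

101100011100


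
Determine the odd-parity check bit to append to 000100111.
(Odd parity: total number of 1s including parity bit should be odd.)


Number of 1s in data: 4
Parity bit: 1

1


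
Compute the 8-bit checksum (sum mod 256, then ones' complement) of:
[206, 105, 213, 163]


Sum = 687 mod 256 = 175
Complement = 80

80


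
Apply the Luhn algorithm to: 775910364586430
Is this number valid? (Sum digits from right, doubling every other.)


Luhn sum = 59
59 mod 10 = 9

Invalid (Luhn sum mod 10 = 9)


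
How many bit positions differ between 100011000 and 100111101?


XOR: 000100101
Count of 1s: 3

3


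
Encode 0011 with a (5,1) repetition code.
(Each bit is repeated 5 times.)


Each bit -> 5 copies

00000000001111111111


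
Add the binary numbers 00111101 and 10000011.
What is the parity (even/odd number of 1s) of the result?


00111101 = 61
10000011 = 131
Sum = 192 = 11000000
1s count = 2

even parity (2 ones in 11000000)


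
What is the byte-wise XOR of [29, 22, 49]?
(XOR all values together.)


XOR chain: 29 ^ 22 ^ 49 = 58

58


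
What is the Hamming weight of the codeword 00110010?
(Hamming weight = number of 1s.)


Counting 1s in 00110010

3


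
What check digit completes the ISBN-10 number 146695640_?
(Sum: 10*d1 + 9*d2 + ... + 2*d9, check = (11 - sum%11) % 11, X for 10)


Weighted sum: 251
251 mod 11 = 9

Check digit: 2


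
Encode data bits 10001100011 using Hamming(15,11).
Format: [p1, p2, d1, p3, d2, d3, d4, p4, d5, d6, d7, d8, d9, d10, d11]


Parity bits: p1=1, p2=0, p3=0, p4=0

101000001100011


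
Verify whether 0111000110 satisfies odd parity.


Number of 1s: 5

Yes, parity is correct (5 ones)


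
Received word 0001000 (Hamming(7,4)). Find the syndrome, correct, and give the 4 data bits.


Syndrome = 4: error at position 4

Data: 0000 (corrected bit 4)


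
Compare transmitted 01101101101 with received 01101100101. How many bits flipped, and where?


XOR: 00000001000

1 error(s) at position(s): 7


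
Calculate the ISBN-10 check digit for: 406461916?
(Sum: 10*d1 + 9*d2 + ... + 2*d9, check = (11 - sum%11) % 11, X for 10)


Weighted sum: 208
208 mod 11 = 10

Check digit: 1


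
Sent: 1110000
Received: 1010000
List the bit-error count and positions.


XOR: 0100000

1 error(s) at position(s): 1


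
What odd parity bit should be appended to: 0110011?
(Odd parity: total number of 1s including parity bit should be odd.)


Number of 1s in data: 4
Parity bit: 1

1


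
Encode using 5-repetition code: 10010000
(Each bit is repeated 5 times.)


Each bit -> 5 copies

1111100000000001111100000000000000000000


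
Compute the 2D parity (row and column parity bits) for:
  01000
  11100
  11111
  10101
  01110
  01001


Row parities: 111110
Column parities: 11001

Row P: 111110, Col P: 11001, Corner: 1


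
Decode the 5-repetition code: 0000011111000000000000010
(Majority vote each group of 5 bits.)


Groups: 00000, 11111, 00000, 00000, 00010
Majority votes: 01000

01000


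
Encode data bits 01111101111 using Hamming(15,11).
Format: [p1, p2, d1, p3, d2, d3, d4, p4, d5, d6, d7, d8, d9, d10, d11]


Parity bits: p1=1, p2=1, p3=1, p4=0

110111101101111


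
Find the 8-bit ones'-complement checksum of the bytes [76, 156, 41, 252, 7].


Sum = 532 mod 256 = 20
Complement = 235

235


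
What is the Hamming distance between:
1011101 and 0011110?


XOR: 1000011
Count of 1s: 3

3


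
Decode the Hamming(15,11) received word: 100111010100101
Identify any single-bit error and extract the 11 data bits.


Syndrome = 6: error at position 6

Data: 01000100101 (corrected bit 6)


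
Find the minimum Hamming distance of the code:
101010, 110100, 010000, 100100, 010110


Comparing all pairs, minimum distance: 1
Can detect 0 errors, correct 0 errors

1


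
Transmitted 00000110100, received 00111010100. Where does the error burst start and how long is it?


XOR: 00111100000

Burst at position 2, length 4


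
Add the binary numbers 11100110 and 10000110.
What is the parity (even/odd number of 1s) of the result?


11100110 = 230
10000110 = 134
Sum = 364 = 101101100
1s count = 5

odd parity (5 ones in 101101100)


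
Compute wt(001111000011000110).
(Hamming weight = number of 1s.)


Counting 1s in 001111000011000110

8


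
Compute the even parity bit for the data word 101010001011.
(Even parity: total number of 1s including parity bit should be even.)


Number of 1s in data: 6
Parity bit: 0

0


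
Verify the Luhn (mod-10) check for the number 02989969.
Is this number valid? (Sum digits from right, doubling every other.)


Luhn sum = 49
49 mod 10 = 9

Invalid (Luhn sum mod 10 = 9)


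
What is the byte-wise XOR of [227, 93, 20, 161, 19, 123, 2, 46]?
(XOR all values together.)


XOR chain: 227 ^ 93 ^ 20 ^ 161 ^ 19 ^ 123 ^ 2 ^ 46 = 79

79


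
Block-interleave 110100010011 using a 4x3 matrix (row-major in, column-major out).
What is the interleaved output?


Matrix:
  110
  100
  010
  011
Read columns: 110010110001

110010110001


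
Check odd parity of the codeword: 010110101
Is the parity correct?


Number of 1s: 5

Yes, parity is correct (5 ones)


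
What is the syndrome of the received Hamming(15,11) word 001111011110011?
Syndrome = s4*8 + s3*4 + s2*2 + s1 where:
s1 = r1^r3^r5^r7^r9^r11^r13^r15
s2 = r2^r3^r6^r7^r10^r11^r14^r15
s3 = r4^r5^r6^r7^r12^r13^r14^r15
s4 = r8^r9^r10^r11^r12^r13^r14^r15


s1=1, s2=0, s3=1, s4=0

Syndrome = 5 (error at position 5)


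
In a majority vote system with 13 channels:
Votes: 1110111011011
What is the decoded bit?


Ones: 10 out of 13
Threshold: 7

1 (10/13 voted 1)


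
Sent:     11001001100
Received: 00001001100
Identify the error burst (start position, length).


XOR: 11000000000

Burst at position 0, length 2


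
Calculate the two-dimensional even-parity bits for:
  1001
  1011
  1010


Row parities: 010
Column parities: 1000

Row P: 010, Col P: 1000, Corner: 1


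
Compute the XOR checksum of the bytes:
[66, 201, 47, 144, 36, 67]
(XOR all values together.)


XOR chain: 66 ^ 201 ^ 47 ^ 144 ^ 36 ^ 67 = 83

83


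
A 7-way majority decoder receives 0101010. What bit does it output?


Ones: 3 out of 7
Threshold: 4

0 (3/7 voted 1)


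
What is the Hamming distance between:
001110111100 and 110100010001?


XOR: 111010101101
Count of 1s: 8

8


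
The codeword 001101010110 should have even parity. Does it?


Number of 1s: 6

Yes, parity is correct (6 ones)


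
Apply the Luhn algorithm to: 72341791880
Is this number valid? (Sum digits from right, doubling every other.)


Luhn sum = 54
54 mod 10 = 4

Invalid (Luhn sum mod 10 = 4)


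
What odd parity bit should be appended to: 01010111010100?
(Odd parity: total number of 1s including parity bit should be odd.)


Number of 1s in data: 7
Parity bit: 0

0


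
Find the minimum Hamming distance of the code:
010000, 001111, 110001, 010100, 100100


Comparing all pairs, minimum distance: 1
Can detect 0 errors, correct 0 errors

1


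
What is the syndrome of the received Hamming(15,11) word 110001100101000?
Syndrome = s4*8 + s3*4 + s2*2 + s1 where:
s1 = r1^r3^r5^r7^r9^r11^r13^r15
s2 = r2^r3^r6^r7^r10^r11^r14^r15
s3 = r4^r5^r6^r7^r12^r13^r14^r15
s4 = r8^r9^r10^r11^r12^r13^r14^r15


s1=0, s2=0, s3=1, s4=0

Syndrome = 4 (error at position 4)


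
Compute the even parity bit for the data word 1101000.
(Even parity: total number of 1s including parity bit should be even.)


Number of 1s in data: 3
Parity bit: 1

1


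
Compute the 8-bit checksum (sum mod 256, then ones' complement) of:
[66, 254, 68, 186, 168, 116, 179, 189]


Sum = 1226 mod 256 = 202
Complement = 53

53


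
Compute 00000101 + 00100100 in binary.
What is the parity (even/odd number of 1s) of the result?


00000101 = 5
00100100 = 36
Sum = 41 = 101001
1s count = 3

odd parity (3 ones in 101001)


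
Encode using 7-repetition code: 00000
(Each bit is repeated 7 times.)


Each bit -> 7 copies

00000000000000000000000000000000000


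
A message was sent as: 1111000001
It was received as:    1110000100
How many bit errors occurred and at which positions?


XOR: 0001000101

3 error(s) at position(s): 3, 7, 9


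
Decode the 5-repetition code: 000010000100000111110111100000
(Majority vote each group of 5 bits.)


Groups: 00001, 00001, 00000, 11111, 01111, 00000
Majority votes: 000110

000110


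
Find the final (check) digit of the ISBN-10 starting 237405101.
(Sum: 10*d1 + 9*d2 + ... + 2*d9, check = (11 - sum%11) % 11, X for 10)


Weighted sum: 162
162 mod 11 = 8

Check digit: 3


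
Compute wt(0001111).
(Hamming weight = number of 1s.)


Counting 1s in 0001111

4


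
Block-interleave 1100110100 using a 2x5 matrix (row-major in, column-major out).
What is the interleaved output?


Matrix:
  11001
  10100
Read columns: 1110010010

1110010010


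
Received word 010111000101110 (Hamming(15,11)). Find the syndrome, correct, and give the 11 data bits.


Syndrome = 0: no error detected

Data: 01100101110 (no errors)


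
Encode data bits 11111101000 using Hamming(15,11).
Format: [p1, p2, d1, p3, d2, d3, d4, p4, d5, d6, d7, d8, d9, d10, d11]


Parity bits: p1=0, p2=0, p3=0, p4=1

001011111101000


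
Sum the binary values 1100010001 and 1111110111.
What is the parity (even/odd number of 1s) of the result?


1100010001 = 785
1111110111 = 1015
Sum = 1800 = 11100001000
1s count = 4

even parity (4 ones in 11100001000)


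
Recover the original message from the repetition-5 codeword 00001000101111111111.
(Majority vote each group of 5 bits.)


Groups: 00001, 00010, 11111, 11111
Majority votes: 0011

0011


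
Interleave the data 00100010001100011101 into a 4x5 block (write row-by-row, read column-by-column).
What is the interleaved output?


Matrix:
  00100
  01000
  11000
  11101
Read columns: 00110111100100000001

00110111100100000001


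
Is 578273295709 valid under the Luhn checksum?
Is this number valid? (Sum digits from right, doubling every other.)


Luhn sum = 55
55 mod 10 = 5

Invalid (Luhn sum mod 10 = 5)


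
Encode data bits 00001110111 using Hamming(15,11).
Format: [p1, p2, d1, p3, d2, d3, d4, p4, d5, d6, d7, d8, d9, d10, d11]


Parity bits: p1=0, p2=0, p3=1, p4=0

000100001110111


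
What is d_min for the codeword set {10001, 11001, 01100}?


Comparing all pairs, minimum distance: 1
Can detect 0 errors, correct 0 errors

1


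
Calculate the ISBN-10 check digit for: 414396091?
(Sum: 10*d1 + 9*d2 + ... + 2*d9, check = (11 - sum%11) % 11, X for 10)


Weighted sum: 215
215 mod 11 = 6

Check digit: 5


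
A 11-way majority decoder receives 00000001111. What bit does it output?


Ones: 4 out of 11
Threshold: 6

0 (4/11 voted 1)


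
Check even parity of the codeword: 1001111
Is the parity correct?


Number of 1s: 5

No, parity error (5 ones)


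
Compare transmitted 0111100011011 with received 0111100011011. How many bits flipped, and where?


XOR: 0000000000000

0 errors (received matches sent)


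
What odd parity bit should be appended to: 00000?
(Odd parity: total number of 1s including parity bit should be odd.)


Number of 1s in data: 0
Parity bit: 1

1


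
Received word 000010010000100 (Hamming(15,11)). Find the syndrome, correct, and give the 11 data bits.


Syndrome = 0: no error detected

Data: 01000000100 (no errors)


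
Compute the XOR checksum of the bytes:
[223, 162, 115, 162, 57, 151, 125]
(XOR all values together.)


XOR chain: 223 ^ 162 ^ 115 ^ 162 ^ 57 ^ 151 ^ 125 = 127

127


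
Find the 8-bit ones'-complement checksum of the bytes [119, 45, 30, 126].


Sum = 320 mod 256 = 64
Complement = 191

191


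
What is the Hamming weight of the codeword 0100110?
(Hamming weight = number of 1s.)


Counting 1s in 0100110

3


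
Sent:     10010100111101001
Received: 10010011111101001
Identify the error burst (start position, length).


XOR: 00000111000000000

Burst at position 5, length 3


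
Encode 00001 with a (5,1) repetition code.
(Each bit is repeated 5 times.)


Each bit -> 5 copies

0000000000000000000011111
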